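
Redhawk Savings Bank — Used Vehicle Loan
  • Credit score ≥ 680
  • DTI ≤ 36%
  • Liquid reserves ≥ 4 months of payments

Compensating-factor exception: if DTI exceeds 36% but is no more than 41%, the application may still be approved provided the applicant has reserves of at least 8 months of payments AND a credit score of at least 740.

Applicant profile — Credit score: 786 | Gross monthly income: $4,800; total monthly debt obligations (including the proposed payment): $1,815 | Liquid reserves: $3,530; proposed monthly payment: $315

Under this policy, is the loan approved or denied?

Credit score 786 ≥ 680 (meets base)
DTI = 1,815/4,800 = 37.8% > 36% — standard DTI limit exceeded.
Liquid reserves cover 3,530/315 = 11.2 months — ≥ 4 required
37.8% falls in the override range (36%–41%), so the compensating-factor test applies.
Override check — reserves: 11.2 mo (ok); score: 786 (ok).
Both override conditions satisfied; DTI exception granted.

Approved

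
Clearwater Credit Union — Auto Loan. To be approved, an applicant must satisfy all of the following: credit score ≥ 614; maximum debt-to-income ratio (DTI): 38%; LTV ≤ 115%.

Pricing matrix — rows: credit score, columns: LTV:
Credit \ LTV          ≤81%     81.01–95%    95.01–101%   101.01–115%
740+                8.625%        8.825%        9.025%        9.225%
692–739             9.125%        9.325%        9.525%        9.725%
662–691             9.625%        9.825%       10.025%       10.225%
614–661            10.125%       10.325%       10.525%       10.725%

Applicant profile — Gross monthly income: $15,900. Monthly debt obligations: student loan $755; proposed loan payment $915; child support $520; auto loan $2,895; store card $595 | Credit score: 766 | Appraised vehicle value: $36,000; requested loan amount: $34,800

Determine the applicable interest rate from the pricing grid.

Credit score 766 ≥ 614; Total monthly debts = (755 + 915 + 520 + 2,895 + 595) = 5,680. DTI = 5,680/15,900 = 35.7% ≤ 38%
LTV = 34,800/36,000 = 96.7% ≤ 115%
Credit 766 → row 740+; LTV 96.7% → column 95.01–101%. Grid cell → 9.025%.

9.025%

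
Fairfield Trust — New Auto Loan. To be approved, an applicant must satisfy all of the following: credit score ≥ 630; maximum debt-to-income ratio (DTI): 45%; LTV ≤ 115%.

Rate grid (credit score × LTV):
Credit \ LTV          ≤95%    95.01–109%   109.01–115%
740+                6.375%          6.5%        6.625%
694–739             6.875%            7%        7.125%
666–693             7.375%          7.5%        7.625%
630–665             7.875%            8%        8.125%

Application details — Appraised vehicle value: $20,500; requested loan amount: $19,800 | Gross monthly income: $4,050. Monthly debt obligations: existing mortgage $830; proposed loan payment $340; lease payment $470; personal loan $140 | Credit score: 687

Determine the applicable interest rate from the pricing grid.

Credit score 687 ≥ 630; Total monthly debts = (830 + 340 + 470 + 140) = 1,780. DTI = 1,780/4,050 = 44% ≤ 45%
Loan-to-value = 19,800/20,500 = 96.6% — pass (115% max)
Credit 687 → row 666–693; LTV 96.6% → column 95.01–109%. Grid cell → 7.5%.

7.5%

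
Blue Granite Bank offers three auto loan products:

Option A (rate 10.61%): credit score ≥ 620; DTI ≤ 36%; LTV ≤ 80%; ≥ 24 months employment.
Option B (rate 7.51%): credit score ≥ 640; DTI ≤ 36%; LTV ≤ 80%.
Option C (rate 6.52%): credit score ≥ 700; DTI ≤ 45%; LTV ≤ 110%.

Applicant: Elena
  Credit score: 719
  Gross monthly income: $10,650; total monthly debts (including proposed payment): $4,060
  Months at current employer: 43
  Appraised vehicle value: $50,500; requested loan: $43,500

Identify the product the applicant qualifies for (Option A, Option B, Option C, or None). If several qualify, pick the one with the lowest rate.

Option C

DTI = 4,060/10,650 = 38.1%.
LTV = 43,500/50,500 = 86.1%.
Option A: score 719 ≥ 620; DTI 38.1% > 36%; LTV 86.1% > 80%; employment 43 ≥ 24 mo → does not qualify.
Option B: score 719 ≥ 640; DTI 38.1% > 36%; LTV 86.1% > 80% → does not qualify.
Option C: score 719 ≥ 700; DTI 38.1% ≤ 45%; LTV 86.1% ≤ 110% → qualifies.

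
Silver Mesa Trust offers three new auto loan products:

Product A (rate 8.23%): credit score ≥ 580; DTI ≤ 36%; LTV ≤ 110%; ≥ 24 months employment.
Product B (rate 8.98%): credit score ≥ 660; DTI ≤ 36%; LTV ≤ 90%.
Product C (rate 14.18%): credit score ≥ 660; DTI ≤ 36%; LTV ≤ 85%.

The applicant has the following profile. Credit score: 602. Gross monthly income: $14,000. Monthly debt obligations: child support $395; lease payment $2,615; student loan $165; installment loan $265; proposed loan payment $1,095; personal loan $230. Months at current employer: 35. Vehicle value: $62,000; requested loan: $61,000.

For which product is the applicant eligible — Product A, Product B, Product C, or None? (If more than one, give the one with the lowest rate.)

Total debts = (395 + 2,615 + 165 + 265 + 1,095 + 230) = 4,765; DTI = 4,765/14,000 = 34%.
LTV = 61,000/62,000 = 98.4%.
Product A: score 602 ≥ 580; DTI 34% ≤ 36%; LTV 98.4% ≤ 110%; employment 35 ≥ 24 mo → qualifies.
Product B: score 602 < 660; DTI 34% ≤ 36%; LTV 98.4% > 90% → does not qualify.
Product C: score 602 < 660; DTI 34% ≤ 36%; LTV 98.4% > 85% → does not qualify.

Product A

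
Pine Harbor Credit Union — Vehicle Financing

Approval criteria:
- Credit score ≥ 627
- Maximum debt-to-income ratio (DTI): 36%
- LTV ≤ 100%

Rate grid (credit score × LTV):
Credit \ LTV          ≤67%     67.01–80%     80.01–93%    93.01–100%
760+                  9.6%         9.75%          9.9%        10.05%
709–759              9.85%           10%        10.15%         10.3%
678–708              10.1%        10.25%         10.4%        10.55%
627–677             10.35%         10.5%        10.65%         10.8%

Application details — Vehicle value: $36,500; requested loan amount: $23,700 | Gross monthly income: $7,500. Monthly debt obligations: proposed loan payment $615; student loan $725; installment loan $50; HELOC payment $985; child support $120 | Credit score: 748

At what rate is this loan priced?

9.85%

Credit score 748 ≥ 627; Total monthly debts = (615 + 725 + 50 + 985 + 120) = 2,495. Debt-to-income = 2,495/7,500 = 33.3% — meets 36% limit
LTV: 23,700 ÷ 36,500 = 64.9%, within 100% cap
Score 748 is in the 709–759 band; LTV 64.9% is in the ≤67% band → 9.85%.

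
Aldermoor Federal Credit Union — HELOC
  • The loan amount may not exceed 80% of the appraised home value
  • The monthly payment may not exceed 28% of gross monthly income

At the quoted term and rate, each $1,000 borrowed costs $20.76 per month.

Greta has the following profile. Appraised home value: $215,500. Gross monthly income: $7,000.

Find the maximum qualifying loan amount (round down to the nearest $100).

Payment cap: 28% × $7,000 = $1,960/month.
At $20.76 per $1,000, that supports 1,960/20.76 × 1,000 ≈ $94,412 → $94,400.
LTV cap: 80% × $215,500 = $172,400 → $172,400.
Binding constraint: payment-to-income.

$94,400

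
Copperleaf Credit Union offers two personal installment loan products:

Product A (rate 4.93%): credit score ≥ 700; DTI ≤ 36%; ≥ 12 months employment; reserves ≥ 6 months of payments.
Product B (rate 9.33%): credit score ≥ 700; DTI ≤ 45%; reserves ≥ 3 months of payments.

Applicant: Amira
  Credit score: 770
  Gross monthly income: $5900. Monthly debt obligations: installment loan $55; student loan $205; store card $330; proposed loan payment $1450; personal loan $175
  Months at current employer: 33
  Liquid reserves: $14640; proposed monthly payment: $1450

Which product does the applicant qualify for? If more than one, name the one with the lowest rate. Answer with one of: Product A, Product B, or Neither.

Product B

Total debts = (55 + 205 + 330 + 1,450 + 175) = 2,215; DTI = 2,215/5,900 = 37.5%.
Reserves = 14,640/1,450 = 10.1 months.
Product A: score 770 ≥ 700; DTI 37.5% > 36%; employment 33 ≥ 12 mo; reserves 10.1 ≥ 6 mo → does not qualify.
Product B: score 770 ≥ 700; DTI 37.5% ≤ 45%; reserves 10.1 ≥ 3 mo → qualifies.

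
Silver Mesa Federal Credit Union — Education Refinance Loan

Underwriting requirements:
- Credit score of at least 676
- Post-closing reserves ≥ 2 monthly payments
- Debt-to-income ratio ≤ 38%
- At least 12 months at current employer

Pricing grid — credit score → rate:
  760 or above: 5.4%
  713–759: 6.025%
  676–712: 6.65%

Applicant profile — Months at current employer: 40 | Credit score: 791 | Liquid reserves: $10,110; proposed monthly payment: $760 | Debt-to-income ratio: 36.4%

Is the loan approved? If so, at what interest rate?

Approved at 5.4%

Credit score 791 ≥ 676 (meets minimum)
Liquid reserves cover 10,110/760 = 13.3 months — ≥ 2 required
DTI 36.4% ≤ 38%
Employment 40 ≥ 12 months
All requirements met. Score 791 falls in the 760 or above tier → 5.4%.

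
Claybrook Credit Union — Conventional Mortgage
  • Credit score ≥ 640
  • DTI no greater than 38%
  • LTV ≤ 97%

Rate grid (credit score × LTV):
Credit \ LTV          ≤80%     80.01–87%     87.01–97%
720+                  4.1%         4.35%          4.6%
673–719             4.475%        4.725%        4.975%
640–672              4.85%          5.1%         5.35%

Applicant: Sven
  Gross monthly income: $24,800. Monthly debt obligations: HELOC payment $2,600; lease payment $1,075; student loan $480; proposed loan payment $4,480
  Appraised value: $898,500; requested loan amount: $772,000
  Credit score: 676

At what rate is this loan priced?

Credit score 676 ≥ 640; Total monthly debts = (2,600 + 1,075 + 480 + 4,480) = 8,635. DTI: 8,635 ÷ 24,800 = 34.8%, within the 38% cap
LTV: 772,000 ÷ 898,500 = 85.9%, within 97% cap
Credit 676 → row 673–719; LTV 85.9% → column 80.01–87%. Grid cell → 4.725%.

4.725%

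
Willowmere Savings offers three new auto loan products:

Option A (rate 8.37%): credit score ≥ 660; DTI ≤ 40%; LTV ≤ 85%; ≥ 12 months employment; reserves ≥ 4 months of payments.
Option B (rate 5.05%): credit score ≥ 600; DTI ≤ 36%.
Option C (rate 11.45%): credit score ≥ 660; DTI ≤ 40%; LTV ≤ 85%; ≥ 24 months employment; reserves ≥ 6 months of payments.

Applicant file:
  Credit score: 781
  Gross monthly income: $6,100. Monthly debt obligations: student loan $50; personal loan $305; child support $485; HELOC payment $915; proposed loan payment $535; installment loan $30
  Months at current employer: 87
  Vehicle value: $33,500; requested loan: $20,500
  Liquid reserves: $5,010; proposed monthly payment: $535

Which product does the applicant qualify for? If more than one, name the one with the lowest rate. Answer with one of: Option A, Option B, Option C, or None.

Total debts = (50 + 305 + 485 + 915 + 535 + 30) = 2,320; DTI = 2,320/6,100 = 38%.
LTV = 20,500/33,500 = 61.2%.
Reserves = 5,010/535 = 9.4 months.
Option A: score 781 ≥ 660; DTI 38% ≤ 40%; LTV 61.2% ≤ 85%; employment 87 ≥ 12 mo; reserves 9.4 ≥ 4 mo → qualifies.
Option B: score 781 ≥ 600; DTI 38% > 36% → does not qualify.
Option C: score 781 ≥ 660; DTI 38% ≤ 40%; LTV 61.2% ≤ 85%; employment 87 ≥ 24 mo; reserves 9.4 ≥ 6 mo → qualifies.
Qualifying: Option A, Option C. Lowest rate is 8.37% → Option A.

Option A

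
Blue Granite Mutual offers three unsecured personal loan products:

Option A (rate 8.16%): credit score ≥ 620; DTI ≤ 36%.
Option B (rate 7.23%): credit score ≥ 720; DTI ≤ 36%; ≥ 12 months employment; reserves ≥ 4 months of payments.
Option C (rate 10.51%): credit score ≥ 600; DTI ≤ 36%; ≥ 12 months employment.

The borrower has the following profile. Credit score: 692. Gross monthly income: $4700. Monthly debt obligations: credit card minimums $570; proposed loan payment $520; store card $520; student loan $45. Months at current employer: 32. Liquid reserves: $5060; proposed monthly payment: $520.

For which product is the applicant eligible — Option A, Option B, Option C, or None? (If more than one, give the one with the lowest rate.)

Total debts = (570 + 520 + 520 + 45) = 1,655; DTI = 1,655/4,700 = 35.2%.
Reserves = 5,060/520 = 9.7 months.
Option A: score 692 ≥ 620; DTI 35.2% ≤ 36% → qualifies.
Option B: score 692 < 720; DTI 35.2% ≤ 36%; employment 32 ≥ 12 mo; reserves 9.7 ≥ 4 mo → does not qualify.
Option C: score 692 ≥ 600; DTI 35.2% ≤ 36%; employment 32 ≥ 12 mo → qualifies.
Qualifying: Option A, Option C. Lowest rate is 8.16% → Option A.

Option A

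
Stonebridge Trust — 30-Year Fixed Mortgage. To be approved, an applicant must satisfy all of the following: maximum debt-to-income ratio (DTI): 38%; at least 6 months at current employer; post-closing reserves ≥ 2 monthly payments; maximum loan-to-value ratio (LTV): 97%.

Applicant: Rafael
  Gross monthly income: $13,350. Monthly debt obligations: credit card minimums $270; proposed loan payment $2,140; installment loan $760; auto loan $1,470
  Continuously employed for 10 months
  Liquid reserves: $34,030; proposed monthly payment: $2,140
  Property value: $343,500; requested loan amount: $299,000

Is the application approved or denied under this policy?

Approved

Total monthly debts = (270 + 2,140 + 760 + 1,470) = 4,640. DTI = 4,640/13,350 = 34.8% ≤ 38%
Employment 10 ≥ 6 months
Liquid reserves cover 34,030/2,140 = 15.9 months — ≥ 2 required
LTV: 299,000 ÷ 343,500 = 87%, within 97% cap
All criteria satisfied.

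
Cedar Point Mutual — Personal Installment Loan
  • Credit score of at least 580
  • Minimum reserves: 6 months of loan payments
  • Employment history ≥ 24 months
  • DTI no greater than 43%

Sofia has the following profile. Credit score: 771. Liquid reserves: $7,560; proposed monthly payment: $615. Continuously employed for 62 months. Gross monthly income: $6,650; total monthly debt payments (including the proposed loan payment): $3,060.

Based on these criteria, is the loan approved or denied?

Credit score 771 ≥ 580 (meets)
Reserves: 7,560 ÷ 615 = 12.3 months (meets 6-month minimum)
Employment 62 ≥ 24 months
DTI = 3,060/6,650 = 46% > 43%
Fails on DTI.

Denied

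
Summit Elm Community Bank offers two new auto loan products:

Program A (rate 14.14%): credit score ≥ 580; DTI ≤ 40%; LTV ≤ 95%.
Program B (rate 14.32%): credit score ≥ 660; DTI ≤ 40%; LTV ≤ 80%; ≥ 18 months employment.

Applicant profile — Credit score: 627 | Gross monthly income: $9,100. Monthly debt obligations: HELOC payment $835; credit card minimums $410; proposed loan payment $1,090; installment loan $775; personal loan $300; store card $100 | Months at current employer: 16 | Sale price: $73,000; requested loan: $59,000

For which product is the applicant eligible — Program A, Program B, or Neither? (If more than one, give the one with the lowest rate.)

Total debts = (835 + 410 + 1,090 + 775 + 300 + 100) = 3,510; DTI = 3,510/9,100 = 38.6%.
LTV = 59,000/73,000 = 80.8%.
Program A: score 627 ≥ 580; DTI 38.6% ≤ 40%; LTV 80.8% ≤ 95% → qualifies.
Program B: score 627 < 660; DTI 38.6% ≤ 40%; LTV 80.8% > 80%; employment 16 < 18 mo → does not qualify.

Program A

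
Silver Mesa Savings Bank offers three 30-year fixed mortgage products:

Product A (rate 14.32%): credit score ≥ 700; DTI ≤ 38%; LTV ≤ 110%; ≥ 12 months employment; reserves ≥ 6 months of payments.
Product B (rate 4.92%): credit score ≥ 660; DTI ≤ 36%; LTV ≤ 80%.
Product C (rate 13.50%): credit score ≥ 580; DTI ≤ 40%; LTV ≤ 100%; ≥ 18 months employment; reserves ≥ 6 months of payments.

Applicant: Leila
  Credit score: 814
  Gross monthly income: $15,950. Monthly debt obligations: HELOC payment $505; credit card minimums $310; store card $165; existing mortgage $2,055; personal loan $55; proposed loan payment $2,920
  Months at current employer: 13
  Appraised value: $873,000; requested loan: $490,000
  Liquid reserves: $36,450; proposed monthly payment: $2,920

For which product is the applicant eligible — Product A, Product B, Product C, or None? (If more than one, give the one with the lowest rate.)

Product A

Total debts = (505 + 310 + 165 + 2,055 + 55 + 2,920) = 6,010; DTI = 6,010/15,950 = 37.7%.
LTV = 490,000/873,000 = 56.1%.
Reserves = 36,450/2,920 = 12.5 months.
Product A: score 814 ≥ 700; DTI 37.7% ≤ 38%; LTV 56.1% ≤ 110%; employment 13 ≥ 12 mo; reserves 12.5 ≥ 6 mo → qualifies.
Product B: score 814 ≥ 660; DTI 37.7% > 36%; LTV 56.1% ≤ 80% → does not qualify.
Product C: score 814 ≥ 580; DTI 37.7% ≤ 40%; LTV 56.1% ≤ 100%; employment 13 < 18 mo; reserves 12.5 ≥ 6 mo → does not qualify.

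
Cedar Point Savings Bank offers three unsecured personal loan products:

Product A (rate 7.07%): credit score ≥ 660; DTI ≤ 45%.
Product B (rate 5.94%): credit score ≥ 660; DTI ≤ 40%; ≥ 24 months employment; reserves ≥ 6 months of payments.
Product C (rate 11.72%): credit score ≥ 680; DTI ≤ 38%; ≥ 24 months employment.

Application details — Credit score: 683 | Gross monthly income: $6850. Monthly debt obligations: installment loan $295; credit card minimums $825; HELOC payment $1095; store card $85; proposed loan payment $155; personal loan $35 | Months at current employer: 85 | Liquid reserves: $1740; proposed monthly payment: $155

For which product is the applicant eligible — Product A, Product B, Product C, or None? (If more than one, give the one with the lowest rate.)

Product B

Total debts = (295 + 825 + 1,095 + 85 + 155 + 35) = 2,490; DTI = 2,490/6,850 = 36.4%.
Reserves = 1,740/155 = 11.2 months.
Product A: score 683 ≥ 660; DTI 36.4% ≤ 45% → qualifies.
Product B: score 683 ≥ 660; DTI 36.4% ≤ 40%; employment 85 ≥ 24 mo; reserves 11.2 ≥ 6 mo → qualifies.
Product C: score 683 ≥ 680; DTI 36.4% ≤ 38%; employment 85 ≥ 24 mo → qualifies.
Qualifying: Product A, Product B, Product C. Lowest rate is 5.94% → Product B.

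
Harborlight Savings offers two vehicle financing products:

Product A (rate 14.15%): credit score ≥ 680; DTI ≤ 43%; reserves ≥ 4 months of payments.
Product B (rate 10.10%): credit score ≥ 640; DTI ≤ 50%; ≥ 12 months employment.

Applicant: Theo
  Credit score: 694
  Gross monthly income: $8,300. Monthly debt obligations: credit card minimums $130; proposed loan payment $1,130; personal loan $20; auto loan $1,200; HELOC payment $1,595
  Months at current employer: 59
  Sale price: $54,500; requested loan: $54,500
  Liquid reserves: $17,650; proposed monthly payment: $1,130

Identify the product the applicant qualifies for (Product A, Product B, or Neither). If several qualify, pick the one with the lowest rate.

Product B

Total debts = (130 + 1,130 + 20 + 1,200 + 1,595) = 4,075; DTI = 4,075/8,300 = 49.1%.
LTV = 54,500/54,500 = 100%.
Reserves = 17,650/1,130 = 15.6 months.
Product A: score 694 ≥ 680; DTI 49.1% > 43%; reserves 15.6 ≥ 4 mo → does not qualify.
Product B: score 694 ≥ 640; DTI 49.1% ≤ 50%; employment 59 ≥ 12 mo → qualifies.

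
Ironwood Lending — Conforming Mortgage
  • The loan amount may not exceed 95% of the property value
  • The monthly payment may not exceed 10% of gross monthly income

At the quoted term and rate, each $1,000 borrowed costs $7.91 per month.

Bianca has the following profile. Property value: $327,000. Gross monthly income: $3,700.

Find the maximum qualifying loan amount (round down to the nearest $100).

$46,700

Payment cap: 10% × $3,700 = $370/month.
At $7.91 per $1,000, that supports 370/7.91 × 1,000 ≈ $46,776 → $46,700.
LTV cap: 95% × $327,000 = $310,650 → $310,600.
Binding constraint: payment-to-income.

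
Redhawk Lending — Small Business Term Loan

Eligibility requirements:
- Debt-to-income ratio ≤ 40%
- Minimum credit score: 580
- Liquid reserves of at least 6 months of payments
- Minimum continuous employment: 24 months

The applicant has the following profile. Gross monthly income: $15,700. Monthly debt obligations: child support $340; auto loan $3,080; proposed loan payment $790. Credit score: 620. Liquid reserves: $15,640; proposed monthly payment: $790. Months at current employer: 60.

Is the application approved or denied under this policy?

Approved

Total monthly debts = (340 + 3,080 + 790) = 4,210. Debt-to-income = 4,210/15,700 = 26.8% — meets 40% limit
Credit score 620 ≥ 580 (meets)
Reserves = 15,640/790 = 19.8 months ≥ 6
Employment 60 ≥ 24 months
All criteria satisfied.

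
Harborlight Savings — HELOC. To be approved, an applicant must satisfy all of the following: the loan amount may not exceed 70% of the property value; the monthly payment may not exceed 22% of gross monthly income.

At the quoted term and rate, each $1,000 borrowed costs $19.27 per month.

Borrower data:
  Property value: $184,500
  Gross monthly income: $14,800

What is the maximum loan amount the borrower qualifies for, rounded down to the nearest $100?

Payment cap: 22% × $14,800 = $3,256/month.
At $19.27 per $1,000, that supports 3,256/19.27 × 1,000 ≈ $168,967 → $168,900.
LTV cap: 70% × $184,500 = $129,150 → $129,100.
Binding constraint: loan-to-value.

$129,100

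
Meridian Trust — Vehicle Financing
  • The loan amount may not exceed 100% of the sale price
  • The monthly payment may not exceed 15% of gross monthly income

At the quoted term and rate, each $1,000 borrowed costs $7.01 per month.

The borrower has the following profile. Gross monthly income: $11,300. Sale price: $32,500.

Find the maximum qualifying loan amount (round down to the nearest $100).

Payment cap: 15% × $11,300 = $1,695/month.
At $7.01 per $1,000, that supports 1,695/7.01 × 1,000 ≈ $241,797 → $241,700.
LTV cap: 100% × $32,500 = $32,500 → $32,500.
Binding constraint: loan-to-value.

$32,500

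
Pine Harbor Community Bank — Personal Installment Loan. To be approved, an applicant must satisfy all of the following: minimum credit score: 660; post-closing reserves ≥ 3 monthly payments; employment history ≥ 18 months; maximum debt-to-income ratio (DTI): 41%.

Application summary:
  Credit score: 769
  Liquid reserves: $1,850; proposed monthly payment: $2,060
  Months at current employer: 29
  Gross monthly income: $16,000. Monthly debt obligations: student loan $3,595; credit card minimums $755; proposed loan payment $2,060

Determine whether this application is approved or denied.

Denied

Credit score 769 ≥ 660 (meets)
Reserves: 1,850 ÷ 2,060 = 0.9 months (below 3-month minimum)
Employment 29 ≥ 18 months
Total monthly debts = (3,595 + 755 + 2,060) = 6,410. Debt-to-income = 6,410/16,000 = 40.1% — meets 41% limit
Fails on reserves.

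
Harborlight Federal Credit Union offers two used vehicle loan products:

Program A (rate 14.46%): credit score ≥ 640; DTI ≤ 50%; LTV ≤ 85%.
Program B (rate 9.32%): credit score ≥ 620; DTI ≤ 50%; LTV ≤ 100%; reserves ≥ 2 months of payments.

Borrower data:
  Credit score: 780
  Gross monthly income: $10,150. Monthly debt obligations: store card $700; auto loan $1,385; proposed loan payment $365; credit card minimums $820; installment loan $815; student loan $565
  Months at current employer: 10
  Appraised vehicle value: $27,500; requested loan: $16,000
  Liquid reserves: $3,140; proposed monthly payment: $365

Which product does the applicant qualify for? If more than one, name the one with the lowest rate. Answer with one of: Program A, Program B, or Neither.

Total debts = (700 + 1,385 + 365 + 820 + 815 + 565) = 4,650; DTI = 4,650/10,150 = 45.8%.
LTV = 16,000/27,500 = 58.2%.
Reserves = 3,140/365 = 8.6 months.
Program A: score 780 ≥ 640; DTI 45.8% ≤ 50%; LTV 58.2% ≤ 85% → qualifies.
Program B: score 780 ≥ 620; DTI 45.8% ≤ 50%; LTV 58.2% ≤ 100%; reserves 8.6 ≥ 2 mo → qualifies.
Qualifying: Program A, Program B. Lowest rate is 9.32% → Program B.

Program B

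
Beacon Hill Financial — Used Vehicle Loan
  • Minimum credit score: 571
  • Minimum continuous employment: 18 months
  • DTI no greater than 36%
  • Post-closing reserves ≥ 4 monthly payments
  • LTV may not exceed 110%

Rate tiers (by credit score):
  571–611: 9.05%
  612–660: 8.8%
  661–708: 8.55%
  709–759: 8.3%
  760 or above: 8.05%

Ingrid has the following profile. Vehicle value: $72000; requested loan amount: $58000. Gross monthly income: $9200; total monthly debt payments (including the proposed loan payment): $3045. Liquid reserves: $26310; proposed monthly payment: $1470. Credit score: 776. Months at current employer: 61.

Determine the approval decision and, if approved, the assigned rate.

Approved at 8.05%

Credit score 776 ≥ 571 (meets minimum)
Debt-to-income = 3,045/9,200 = 33.1% — meets 36% limit
Liquid reserves cover 26,310/1,470 = 17.9 months — ≥ 4 required
Loan-to-value = 58,000/72,000 = 80.6% — pass (110% max)
Employment 61 ≥ 18 months
All requirements met. Score 776 falls in the 760 or above tier → 8.05%.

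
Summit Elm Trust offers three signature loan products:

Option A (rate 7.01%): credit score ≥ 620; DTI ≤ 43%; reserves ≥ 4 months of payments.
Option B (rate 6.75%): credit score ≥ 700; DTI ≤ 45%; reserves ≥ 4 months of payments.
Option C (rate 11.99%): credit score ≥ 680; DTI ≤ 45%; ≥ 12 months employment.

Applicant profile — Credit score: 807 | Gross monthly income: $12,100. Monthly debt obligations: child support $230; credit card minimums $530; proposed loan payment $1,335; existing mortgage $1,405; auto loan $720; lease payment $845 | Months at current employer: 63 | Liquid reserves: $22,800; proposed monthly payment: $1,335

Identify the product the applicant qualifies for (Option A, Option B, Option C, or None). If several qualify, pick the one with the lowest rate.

Option B

Total debts = (230 + 530 + 1,335 + 1,405 + 720 + 845) = 5,065; DTI = 5,065/12,100 = 41.9%.
Reserves = 22,800/1,335 = 17.1 months.
Option A: score 807 ≥ 620; DTI 41.9% ≤ 43%; reserves 17.1 ≥ 4 mo → qualifies.
Option B: score 807 ≥ 700; DTI 41.9% ≤ 45%; reserves 17.1 ≥ 4 mo → qualifies.
Option C: score 807 ≥ 680; DTI 41.9% ≤ 45%; employment 63 ≥ 12 mo → qualifies.
Qualifying: Option A, Option B, Option C. Lowest rate is 6.75% → Option B.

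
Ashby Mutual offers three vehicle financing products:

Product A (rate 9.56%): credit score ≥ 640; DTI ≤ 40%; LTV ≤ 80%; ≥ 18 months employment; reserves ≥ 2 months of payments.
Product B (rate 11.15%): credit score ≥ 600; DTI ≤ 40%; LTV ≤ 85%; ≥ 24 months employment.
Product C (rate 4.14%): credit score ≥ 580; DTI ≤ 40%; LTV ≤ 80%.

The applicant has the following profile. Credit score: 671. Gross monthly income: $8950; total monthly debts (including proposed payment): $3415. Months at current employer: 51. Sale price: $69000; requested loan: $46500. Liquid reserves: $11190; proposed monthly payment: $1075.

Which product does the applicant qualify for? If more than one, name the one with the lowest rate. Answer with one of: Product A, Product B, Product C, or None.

Product C

DTI = 3,415/8,950 = 38.2%.
LTV = 46,500/69,000 = 67.4%.
Reserves = 11,190/1,075 = 10.4 months.
Product A: score 671 ≥ 640; DTI 38.2% ≤ 40%; LTV 67.4% ≤ 80%; employment 51 ≥ 18 mo; reserves 10.4 ≥ 2 mo → qualifies.
Product B: score 671 ≥ 600; DTI 38.2% ≤ 40%; LTV 67.4% ≤ 85%; employment 51 ≥ 24 mo → qualifies.
Product C: score 671 ≥ 580; DTI 38.2% ≤ 40%; LTV 67.4% ≤ 80% → qualifies.
Qualifying: Product A, Product B, Product C. Lowest rate is 4.14% → Product C.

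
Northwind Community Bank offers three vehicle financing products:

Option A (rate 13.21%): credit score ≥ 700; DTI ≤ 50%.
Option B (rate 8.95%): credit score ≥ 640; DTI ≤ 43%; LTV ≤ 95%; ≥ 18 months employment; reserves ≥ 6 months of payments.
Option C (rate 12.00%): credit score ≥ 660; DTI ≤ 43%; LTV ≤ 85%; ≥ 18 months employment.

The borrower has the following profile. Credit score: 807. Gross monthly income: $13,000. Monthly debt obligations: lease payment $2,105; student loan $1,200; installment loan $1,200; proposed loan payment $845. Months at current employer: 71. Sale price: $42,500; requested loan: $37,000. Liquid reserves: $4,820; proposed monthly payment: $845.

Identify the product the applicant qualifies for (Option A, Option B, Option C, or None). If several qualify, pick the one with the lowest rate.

Total debts = (2,105 + 1,200 + 1,200 + 845) = 5,350; DTI = 5,350/13,000 = 41.2%.
LTV = 37,000/42,500 = 87.1%.
Reserves = 4,820/845 = 5.7 months.
Option A: score 807 ≥ 700; DTI 41.2% ≤ 50% → qualifies.
Option B: score 807 ≥ 640; DTI 41.2% ≤ 43%; LTV 87.1% ≤ 95%; employment 71 ≥ 18 mo; reserves 5.7 < 6 mo → does not qualify.
Option C: score 807 ≥ 660; DTI 41.2% ≤ 43%; LTV 87.1% > 85%; employment 71 ≥ 18 mo → does not qualify.

Option A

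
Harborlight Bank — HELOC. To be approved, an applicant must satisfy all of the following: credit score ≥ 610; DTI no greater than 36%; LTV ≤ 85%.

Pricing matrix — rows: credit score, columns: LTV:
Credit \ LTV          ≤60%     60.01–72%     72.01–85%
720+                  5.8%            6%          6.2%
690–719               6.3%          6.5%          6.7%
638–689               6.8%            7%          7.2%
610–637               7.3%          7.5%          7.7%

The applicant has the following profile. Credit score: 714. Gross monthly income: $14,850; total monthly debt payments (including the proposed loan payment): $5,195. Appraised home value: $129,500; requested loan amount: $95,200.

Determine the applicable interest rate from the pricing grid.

Credit score 714 ≥ 610; DTI: 5,195 ÷ 14,850 = 35%, within the 36% cap
LTV = 95,200/129,500 = 73.5% ≤ 85%
Score 714 is in the 690–719 band; LTV 73.5% is in the 72.01–85% band → 6.7%.

6.7%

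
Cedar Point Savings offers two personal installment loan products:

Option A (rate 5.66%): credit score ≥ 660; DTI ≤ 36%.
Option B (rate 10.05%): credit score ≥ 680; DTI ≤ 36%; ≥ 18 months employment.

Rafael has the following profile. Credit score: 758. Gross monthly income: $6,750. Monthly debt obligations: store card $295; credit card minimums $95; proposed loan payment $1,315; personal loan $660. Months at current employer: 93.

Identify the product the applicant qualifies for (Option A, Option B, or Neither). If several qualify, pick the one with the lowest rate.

Total debts = (295 + 95 + 1,315 + 660) = 2,365; DTI = 2,365/6,750 = 35%.
Option A: score 758 ≥ 660; DTI 35% ≤ 36% → qualifies.
Option B: score 758 ≥ 680; DTI 35% ≤ 36%; employment 93 ≥ 18 mo → qualifies.
Qualifying: Option A, Option B. Lowest rate is 5.66% → Option A.

Option A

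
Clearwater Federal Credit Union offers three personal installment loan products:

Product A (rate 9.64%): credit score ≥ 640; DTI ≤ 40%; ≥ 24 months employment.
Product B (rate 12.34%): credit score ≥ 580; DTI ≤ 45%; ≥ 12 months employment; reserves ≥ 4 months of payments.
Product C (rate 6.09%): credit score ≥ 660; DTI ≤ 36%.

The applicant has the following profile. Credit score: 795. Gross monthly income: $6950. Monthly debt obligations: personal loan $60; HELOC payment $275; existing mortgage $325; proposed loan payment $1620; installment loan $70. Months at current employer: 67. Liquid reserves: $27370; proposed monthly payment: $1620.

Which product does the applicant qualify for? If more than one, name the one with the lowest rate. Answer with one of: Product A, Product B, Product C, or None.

Total debts = (60 + 275 + 325 + 1,620 + 70) = 2,350; DTI = 2,350/6,950 = 33.8%.
Reserves = 27,370/1,620 = 16.9 months.
Product A: score 795 ≥ 640; DTI 33.8% ≤ 40%; employment 67 ≥ 24 mo → qualifies.
Product B: score 795 ≥ 580; DTI 33.8% ≤ 45%; employment 67 ≥ 12 mo; reserves 16.9 ≥ 4 mo → qualifies.
Product C: score 795 ≥ 660; DTI 33.8% ≤ 36% → qualifies.
Qualifying: Product A, Product B, Product C. Lowest rate is 6.09% → Product C.

Product C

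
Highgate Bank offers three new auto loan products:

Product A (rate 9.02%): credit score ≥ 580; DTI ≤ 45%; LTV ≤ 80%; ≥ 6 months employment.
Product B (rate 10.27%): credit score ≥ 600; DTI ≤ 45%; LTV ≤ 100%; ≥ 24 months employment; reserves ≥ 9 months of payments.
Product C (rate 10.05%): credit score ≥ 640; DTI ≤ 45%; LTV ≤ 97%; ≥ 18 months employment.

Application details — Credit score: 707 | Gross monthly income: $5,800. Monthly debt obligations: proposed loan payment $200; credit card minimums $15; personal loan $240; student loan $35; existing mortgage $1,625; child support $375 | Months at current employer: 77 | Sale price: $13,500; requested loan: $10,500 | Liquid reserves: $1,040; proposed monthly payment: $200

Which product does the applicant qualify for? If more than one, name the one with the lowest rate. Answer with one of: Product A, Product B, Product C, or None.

Total debts = (200 + 15 + 240 + 35 + 1,625 + 375) = 2,490; DTI = 2,490/5,800 = 42.9%.
LTV = 10,500/13,500 = 77.8%.
Reserves = 1,040/200 = 5.2 months.
Product A: score 707 ≥ 580; DTI 42.9% ≤ 45%; LTV 77.8% ≤ 80%; employment 77 ≥ 6 mo → qualifies.
Product B: score 707 ≥ 600; DTI 42.9% ≤ 45%; LTV 77.8% ≤ 100%; employment 77 ≥ 24 mo; reserves 5.2 < 9 mo → does not qualify.
Product C: score 707 ≥ 640; DTI 42.9% ≤ 45%; LTV 77.8% ≤ 97%; employment 77 ≥ 18 mo → qualifies.
Qualifying: Product A, Product C. Lowest rate is 9.02% → Product A.

Product A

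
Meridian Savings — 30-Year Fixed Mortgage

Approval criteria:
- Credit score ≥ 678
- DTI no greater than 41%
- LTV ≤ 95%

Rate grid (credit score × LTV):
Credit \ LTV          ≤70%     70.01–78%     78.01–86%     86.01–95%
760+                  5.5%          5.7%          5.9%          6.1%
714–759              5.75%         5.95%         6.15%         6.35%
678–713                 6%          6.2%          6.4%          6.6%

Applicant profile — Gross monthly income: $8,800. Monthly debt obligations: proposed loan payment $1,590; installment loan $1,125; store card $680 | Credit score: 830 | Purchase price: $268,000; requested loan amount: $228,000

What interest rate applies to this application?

5.9%

Credit score 830 ≥ 678; Total monthly debts = (1,590 + 1,125 + 680) = 3,395. DTI: 3,395 ÷ 8,800 = 38.6%, within the 41% cap
LTV: 228,000 ÷ 268,000 = 85.1%, within 95% cap
Score 830 is in the 760+ band; LTV 85.1% is in the 78.01–86% band → 5.9%.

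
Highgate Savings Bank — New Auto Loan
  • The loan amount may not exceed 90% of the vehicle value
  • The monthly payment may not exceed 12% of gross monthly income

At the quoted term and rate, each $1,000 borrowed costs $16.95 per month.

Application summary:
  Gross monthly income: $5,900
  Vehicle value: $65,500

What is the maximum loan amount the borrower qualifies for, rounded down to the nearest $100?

$41,700

Payment cap: 12% × $5,900 = $708/month.
At $16.95 per $1,000, that supports 708/16.95 × 1,000 ≈ $41,769 → $41,700.
LTV cap: 90% × $65,500 = $58,950 → $58,900.
Binding constraint: payment-to-income.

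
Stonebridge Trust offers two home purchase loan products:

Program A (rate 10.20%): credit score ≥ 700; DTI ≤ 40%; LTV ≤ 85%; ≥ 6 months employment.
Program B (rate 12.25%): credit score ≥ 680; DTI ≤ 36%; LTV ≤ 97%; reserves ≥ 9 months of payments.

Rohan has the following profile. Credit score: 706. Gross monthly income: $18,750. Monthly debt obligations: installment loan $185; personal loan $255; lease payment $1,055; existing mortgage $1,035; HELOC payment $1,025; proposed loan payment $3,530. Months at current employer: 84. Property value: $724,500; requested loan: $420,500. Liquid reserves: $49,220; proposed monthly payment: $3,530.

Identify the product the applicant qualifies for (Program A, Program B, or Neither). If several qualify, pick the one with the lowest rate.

Total debts = (185 + 255 + 1,055 + 1,035 + 1,025 + 3,530) = 7,085; DTI = 7,085/18,750 = 37.8%.
LTV = 420,500/724,500 = 58%.
Reserves = 49,220/3,530 = 13.9 months.
Program A: score 706 ≥ 700; DTI 37.8% ≤ 40%; LTV 58% ≤ 85%; employment 84 ≥ 6 mo → qualifies.
Program B: score 706 ≥ 680; DTI 37.8% > 36%; LTV 58% ≤ 97%; reserves 13.9 ≥ 9 mo → does not qualify.

Program A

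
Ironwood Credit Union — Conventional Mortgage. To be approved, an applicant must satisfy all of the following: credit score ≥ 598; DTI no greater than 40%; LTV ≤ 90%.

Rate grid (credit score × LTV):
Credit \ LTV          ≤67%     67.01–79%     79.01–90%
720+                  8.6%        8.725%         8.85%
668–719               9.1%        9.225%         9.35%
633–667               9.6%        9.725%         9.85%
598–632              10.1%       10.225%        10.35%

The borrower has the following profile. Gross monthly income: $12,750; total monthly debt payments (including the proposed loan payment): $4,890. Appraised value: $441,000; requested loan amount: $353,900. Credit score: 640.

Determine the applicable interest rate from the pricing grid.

9.85%

Credit score 640 ≥ 598; Debt-to-income = 4,890/12,750 = 38.4% — meets 40% limit
Loan-to-value = 353,900/441,000 = 80.2% — pass (90% max)
Row: 640 falls in 633–667. Column: 80.2% falls in 79.01–90%. Rate = 9.85%.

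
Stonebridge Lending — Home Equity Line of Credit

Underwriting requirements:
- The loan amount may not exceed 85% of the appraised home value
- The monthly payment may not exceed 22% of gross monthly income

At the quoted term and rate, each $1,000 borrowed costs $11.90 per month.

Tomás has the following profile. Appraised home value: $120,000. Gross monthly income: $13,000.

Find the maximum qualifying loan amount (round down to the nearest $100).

Payment cap: 22% × $13,000 = $2,860/month.
At $11.90 per $1,000, that supports 2,860/11.90 × 1,000 ≈ $240,336 → $240,300.
LTV cap: 85% × $120,000 = $102,000 → $102,000.
Binding constraint: loan-to-value.

$102,000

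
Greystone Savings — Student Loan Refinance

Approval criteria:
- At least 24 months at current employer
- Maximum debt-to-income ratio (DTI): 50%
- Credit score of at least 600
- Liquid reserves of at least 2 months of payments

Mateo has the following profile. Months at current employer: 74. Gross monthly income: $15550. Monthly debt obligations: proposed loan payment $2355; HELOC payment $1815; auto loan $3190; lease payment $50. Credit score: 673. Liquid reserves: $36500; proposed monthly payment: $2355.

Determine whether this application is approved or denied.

Approved

Employment 74 ≥ 24 months
Total monthly debts = (2,355 + 1,815 + 3,190 + 50) = 7,410. Debt-to-income = 7,410/15,550 = 47.7% — meets 50% limit
Credit score 673 ≥ 600 (meets)
Reserves: 36,500 ÷ 2,355 = 15.5 months (meets 2-month minimum)
All criteria satisfied.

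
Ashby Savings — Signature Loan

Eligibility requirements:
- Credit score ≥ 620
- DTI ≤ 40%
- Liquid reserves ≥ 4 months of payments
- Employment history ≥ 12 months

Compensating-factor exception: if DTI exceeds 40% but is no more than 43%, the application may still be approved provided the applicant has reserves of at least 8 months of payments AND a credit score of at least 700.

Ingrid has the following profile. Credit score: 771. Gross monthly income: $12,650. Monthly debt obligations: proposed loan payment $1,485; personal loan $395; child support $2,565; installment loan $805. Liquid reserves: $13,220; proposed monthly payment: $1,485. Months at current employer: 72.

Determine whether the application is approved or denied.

Approved

Credit score 771 ≥ 620 (meets base)
Total debts = (1,485 + 395 + 2,565 + 805) = 5,250. DTI: 5,250 ÷ 12,650 = 41.5%, over the 40% base limit.
Liquid reserves cover 13,220/1,485 = 8.9 months — ≥ 4 required
Employment 72 ≥ 12 months
DTI 41.5% is within the 40%–43% exception band; checking compensating factors.
Reserves 8.9 ≥ 8 months; credit score 771 ≥ 700.
Both compensating conditions met → exception applies.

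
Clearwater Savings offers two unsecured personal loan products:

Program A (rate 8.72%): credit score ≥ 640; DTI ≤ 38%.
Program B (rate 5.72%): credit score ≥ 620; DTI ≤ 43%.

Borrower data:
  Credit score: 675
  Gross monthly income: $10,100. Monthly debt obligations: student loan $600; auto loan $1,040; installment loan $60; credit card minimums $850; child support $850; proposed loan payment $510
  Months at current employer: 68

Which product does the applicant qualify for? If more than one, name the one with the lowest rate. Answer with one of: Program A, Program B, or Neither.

Program B

Total debts = (600 + 1,040 + 60 + 850 + 850 + 510) = 3,910; DTI = 3,910/10,100 = 38.7%.
Program A: score 675 ≥ 640; DTI 38.7% > 38% → does not qualify.
Program B: score 675 ≥ 620; DTI 38.7% ≤ 43% → qualifies.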